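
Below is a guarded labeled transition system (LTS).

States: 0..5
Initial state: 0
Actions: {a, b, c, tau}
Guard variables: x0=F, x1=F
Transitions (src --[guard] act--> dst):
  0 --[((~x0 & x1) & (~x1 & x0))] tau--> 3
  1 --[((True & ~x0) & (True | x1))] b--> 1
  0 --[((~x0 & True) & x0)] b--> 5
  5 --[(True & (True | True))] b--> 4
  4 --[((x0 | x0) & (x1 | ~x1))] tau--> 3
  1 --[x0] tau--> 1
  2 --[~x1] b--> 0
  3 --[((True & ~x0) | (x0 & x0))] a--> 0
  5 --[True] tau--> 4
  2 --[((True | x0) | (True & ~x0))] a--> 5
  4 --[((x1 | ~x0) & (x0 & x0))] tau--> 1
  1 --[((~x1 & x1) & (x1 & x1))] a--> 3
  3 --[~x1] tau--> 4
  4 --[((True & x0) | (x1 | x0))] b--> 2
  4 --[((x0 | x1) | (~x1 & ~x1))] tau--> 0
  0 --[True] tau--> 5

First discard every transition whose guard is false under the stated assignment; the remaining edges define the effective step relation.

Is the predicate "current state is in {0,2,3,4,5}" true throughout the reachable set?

Answer: INVARIANT HOLDS

Working:
Allowed set {0,2,3,4,5}
R = {0,4,5}
  0: ok
  4: ok
  5: ok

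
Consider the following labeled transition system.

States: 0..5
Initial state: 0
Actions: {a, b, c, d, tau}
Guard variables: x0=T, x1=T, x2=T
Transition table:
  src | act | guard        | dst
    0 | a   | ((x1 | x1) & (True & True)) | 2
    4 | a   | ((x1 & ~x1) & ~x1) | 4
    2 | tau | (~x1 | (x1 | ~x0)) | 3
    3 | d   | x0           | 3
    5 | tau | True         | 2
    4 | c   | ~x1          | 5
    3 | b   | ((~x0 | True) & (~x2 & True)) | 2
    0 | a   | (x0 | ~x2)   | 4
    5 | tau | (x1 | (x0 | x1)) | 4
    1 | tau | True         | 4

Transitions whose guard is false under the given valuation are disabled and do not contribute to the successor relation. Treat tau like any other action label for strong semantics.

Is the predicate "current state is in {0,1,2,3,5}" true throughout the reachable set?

Answer: INVARIANT VIOLATED at state 4

Working:
Inv-set: {0,1,2,3,5}
Reach set: {0,2,3,4}
  0: ✓
  2: ✓
  3: ✓
  4: outside
witness against invariant: a → 4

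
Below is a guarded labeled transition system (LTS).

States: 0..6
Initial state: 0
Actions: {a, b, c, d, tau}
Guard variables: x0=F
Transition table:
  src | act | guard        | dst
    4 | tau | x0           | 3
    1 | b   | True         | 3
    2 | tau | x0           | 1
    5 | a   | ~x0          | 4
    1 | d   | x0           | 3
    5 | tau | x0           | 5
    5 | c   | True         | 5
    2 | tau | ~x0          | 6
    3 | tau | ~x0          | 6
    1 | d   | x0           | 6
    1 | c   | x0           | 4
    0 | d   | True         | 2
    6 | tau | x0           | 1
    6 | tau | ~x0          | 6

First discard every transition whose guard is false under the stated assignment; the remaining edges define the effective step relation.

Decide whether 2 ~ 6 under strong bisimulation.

Answer: BISIMILAR

Analysis:
Refine partition for ~:
  round 0: {{0,1,2,3,4,5,6}}
  round 1: {{0},{1},{2,3,6},{4},{5}}
stable after 2 split(s): 5 block(s)
class of 2: {2,3,6}; class of 6: {2,3,6}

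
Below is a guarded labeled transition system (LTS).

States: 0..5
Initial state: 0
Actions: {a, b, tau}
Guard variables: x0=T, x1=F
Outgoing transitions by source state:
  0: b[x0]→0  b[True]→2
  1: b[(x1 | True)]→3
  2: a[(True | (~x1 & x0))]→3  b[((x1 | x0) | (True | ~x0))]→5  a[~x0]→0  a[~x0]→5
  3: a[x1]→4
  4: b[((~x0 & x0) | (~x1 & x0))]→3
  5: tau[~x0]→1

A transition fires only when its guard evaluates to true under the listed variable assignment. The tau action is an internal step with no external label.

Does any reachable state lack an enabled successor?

Reachable = {0,2,3,5}
  0: b→0  b→2  [2 exit(s)]
  2: a→3  b→5  [2 exit(s)]
  3: ∅  [deadlock]
  5: ∅  [deadlock]
trace reaching 3: b·a

Answer: DEADLOCK at state 3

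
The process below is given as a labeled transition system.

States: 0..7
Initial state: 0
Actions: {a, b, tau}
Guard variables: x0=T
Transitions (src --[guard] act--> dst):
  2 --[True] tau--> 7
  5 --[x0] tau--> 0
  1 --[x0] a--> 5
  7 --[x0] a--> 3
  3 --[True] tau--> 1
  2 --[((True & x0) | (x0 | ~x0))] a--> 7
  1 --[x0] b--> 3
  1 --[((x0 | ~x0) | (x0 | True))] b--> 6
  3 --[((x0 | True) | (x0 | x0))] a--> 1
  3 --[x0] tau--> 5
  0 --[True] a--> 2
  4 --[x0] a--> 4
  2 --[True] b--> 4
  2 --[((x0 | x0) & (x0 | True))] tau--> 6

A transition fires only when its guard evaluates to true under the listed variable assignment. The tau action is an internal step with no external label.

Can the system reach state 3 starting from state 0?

Answer: REACHABLE

Analysis:
Guard filter leaves 14 enabled edge(s).
Layer 0: {0}
Layer 1: {2}  total {0,2}
Layer 2: {4,6,7}  total {0,2,4,6,7}
Layer 3: {3}  total {0,2,3,4,6,7}
Layer 4: {1,5}  total {0,1,2,3,4,5,6,7}
R = {0,1,2,3,4,5,6,7}
witness 3: a·tau·a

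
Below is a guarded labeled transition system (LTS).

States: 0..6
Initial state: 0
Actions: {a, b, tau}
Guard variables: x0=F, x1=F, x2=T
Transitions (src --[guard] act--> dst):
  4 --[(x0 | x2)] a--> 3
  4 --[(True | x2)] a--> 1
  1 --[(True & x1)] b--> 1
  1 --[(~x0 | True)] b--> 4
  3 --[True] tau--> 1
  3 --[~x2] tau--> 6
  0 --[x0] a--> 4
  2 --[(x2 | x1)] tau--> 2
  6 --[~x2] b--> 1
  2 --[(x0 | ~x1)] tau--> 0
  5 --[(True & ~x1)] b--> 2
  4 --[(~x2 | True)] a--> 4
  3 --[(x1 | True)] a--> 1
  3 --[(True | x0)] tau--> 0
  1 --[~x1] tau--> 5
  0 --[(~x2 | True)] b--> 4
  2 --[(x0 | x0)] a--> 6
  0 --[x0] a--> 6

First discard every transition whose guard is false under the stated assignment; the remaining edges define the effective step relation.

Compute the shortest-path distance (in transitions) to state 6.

Breadth-first toward 6:
  depth 0: {0}
  depth 1: {4}
  depth 2: {1,3}
  depth 3: {5}
  depth 4: {2}
6 never appears.

Answer: UNREACHABLE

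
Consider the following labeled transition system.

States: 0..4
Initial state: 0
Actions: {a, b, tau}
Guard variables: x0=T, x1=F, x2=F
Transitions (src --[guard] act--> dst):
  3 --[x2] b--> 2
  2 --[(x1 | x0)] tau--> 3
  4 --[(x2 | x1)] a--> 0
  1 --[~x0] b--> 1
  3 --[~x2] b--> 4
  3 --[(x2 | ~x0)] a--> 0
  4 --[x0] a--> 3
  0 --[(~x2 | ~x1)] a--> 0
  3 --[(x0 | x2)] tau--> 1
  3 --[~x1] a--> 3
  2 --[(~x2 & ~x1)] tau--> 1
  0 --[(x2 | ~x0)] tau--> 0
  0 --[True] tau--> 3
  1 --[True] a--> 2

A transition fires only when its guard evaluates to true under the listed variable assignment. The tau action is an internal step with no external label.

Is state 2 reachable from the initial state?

9 transition(s) survive guard evaluation.
depth 0: {0}
depth 1: {3}  total {0,3}
depth 2: {1,4}  total {0,1,3,4}
depth 3: {2}  total {0,1,2,3,4}
R = {0,1,2,3,4}
Path to 2: tau·tau·a

Answer: REACHABLE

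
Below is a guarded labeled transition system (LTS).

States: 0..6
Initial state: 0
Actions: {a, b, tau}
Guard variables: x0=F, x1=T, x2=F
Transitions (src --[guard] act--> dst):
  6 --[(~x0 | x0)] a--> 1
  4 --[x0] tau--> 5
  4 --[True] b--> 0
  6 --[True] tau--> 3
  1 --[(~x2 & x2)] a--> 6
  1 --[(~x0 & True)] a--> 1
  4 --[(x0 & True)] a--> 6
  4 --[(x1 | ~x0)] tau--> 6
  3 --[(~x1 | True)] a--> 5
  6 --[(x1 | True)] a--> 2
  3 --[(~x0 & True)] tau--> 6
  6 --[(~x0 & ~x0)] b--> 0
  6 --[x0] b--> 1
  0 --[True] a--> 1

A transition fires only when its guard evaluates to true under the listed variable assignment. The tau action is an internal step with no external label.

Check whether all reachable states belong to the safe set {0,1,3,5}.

Allowed set {0,1,3,5}
Reach set: {0,1}
  0: ✓
  1: ✓

Answer: INVARIANT HOLDS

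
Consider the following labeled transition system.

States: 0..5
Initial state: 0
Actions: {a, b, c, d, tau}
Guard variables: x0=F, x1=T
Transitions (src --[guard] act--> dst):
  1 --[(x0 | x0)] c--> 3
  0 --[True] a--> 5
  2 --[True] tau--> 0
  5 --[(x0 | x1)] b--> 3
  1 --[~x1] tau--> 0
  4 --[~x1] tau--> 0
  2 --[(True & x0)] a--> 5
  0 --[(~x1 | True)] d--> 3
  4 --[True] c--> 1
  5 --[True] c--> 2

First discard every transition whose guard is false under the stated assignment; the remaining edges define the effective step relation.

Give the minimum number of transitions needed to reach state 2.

BFS to 2:
  Layer 0: {0}
  Layer 1: {3,5}
  Layer 2: {2}
depth(2)=2, e.g. a·c

Answer: 2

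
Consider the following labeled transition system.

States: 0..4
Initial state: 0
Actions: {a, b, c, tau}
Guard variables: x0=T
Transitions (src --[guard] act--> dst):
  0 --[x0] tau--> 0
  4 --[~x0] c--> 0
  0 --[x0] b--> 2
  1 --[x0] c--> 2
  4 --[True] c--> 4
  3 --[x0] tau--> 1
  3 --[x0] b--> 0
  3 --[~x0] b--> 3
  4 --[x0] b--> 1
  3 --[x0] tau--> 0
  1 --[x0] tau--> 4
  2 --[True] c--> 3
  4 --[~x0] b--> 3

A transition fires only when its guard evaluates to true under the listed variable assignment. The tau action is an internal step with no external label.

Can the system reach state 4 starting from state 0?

Answer: REACHABLE

Trace:
After dropping false guards: 10 live edges.
L0 = {0}
L1 = {2}  cumulative {0,2}
L2 = {3}  cumulative {0,2,3}
L3 = {1}  cumulative {0,1,2,3}
L4 = {4}  cumulative {0,1,2,3,4}
Reachable = {0,1,2,3,4}
Path to 4: b·c·tau·tau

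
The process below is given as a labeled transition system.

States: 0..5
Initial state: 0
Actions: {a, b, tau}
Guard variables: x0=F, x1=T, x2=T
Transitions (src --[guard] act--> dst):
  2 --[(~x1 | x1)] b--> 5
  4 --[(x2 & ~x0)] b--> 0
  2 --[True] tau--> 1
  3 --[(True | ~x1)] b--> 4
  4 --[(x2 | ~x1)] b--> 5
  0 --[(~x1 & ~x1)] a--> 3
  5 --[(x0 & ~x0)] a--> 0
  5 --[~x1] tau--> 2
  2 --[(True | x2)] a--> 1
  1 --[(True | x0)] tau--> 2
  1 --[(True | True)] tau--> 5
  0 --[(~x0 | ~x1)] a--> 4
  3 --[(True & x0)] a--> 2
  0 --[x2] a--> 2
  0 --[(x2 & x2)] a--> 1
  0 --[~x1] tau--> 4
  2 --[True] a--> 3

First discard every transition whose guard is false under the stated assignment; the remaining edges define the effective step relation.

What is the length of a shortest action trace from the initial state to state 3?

Answer: 2

Analysis:
Breadth-first toward 3:
  L0 = {0}
  L1 = {1,2,4}
  L2 = {3,5}
first hit 3 at d=2 via a·a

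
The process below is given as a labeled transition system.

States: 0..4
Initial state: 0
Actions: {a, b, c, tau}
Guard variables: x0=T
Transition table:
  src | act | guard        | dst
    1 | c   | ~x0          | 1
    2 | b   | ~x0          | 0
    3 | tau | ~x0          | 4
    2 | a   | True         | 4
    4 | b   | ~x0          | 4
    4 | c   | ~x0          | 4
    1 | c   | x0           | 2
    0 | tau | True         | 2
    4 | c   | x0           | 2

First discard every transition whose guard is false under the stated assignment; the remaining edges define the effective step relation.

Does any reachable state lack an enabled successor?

Answer: DEADLOCK-FREE

Trace:
Reachable = {0,2,4}
  0: tau→2  [deg 1]
  2: a→4  [deg 1]
  4: c→2  [deg 1]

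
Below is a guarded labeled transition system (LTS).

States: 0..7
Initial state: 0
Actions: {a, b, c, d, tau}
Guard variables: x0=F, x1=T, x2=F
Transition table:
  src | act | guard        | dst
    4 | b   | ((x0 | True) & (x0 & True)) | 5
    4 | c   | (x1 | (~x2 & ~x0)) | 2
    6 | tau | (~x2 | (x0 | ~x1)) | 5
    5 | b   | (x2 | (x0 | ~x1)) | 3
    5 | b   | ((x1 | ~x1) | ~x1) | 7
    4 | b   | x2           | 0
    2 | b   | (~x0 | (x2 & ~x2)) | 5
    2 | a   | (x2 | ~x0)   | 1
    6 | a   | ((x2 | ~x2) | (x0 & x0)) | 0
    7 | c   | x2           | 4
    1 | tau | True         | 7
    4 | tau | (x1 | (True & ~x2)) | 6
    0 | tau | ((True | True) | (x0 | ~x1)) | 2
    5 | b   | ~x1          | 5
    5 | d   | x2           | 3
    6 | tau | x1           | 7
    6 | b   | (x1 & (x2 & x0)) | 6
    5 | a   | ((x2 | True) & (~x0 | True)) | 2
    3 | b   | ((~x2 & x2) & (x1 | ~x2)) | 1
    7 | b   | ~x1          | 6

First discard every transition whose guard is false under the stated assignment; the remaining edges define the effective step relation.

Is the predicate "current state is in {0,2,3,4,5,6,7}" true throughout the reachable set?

Answer: INVARIANT VIOLATED at state 1

Analysis:
Inv-set: {0,2,3,4,5,6,7}
Reach set: {0,1,2,5,7}
  0: ok
  1: outside
  2: ok
  5: ok
  7: ok
witness against invariant: tau·a → 1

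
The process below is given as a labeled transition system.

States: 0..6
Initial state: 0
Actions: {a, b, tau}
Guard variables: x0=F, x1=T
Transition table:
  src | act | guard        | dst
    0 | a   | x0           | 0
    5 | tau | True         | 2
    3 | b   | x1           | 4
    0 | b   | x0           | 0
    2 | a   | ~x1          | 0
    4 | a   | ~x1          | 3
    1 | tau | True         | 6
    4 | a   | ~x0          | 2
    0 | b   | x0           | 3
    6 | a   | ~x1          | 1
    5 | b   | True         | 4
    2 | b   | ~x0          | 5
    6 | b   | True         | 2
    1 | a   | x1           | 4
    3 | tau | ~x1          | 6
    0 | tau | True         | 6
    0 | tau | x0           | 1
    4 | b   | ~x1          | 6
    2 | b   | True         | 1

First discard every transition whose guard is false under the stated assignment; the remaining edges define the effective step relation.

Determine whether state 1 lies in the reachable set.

Answer: REACHABLE

Working:
After dropping false guards: 10 live edges.
depth 0: {0}
depth 1: {6}  cumulative {0,6}
depth 2: {2}  cumulative {0,2,6}
depth 3: {1,5}  cumulative {0,1,2,5,6}
depth 4: {4}  cumulative {0,1,2,4,5,6}
Reachable = {0,1,2,4,5,6}
Path to 1: tau·b·b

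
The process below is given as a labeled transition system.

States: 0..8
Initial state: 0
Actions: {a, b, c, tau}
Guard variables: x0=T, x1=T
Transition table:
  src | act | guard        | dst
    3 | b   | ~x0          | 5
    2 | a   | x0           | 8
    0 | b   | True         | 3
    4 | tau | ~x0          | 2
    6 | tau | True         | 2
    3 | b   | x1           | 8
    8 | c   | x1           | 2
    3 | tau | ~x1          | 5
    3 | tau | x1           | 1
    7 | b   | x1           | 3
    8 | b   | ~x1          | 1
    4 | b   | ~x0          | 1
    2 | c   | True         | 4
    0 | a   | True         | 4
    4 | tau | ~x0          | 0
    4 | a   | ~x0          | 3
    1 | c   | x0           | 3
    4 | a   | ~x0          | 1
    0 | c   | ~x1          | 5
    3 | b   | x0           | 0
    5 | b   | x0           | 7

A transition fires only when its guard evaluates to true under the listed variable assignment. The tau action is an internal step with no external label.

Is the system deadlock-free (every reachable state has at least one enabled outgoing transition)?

Answer: DEADLOCK at state 4

Trace:
Reach set: {0,1,2,3,4,8}
  0: a→4  b→3  [2 exit(s)]
  1: c→3  [1 exit(s)]
  2: a→8  c→4  [2 exit(s)]
  3: b→0  b→8  tau→1  [3 exit(s)]
  4: ∅  [deadlock]
  8: c→2  [1 exit(s)]
trace reaching 4: a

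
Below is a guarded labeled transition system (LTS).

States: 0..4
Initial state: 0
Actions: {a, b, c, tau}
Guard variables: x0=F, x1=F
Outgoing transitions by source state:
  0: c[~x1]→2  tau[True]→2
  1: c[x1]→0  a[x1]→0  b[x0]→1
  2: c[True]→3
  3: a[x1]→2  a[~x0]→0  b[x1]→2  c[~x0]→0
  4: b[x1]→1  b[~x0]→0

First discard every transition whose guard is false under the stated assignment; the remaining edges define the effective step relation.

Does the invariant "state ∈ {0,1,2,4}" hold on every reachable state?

Inv-set: {0,1,2,4}
R = {0,2,3}
  0: ok
  2: ok
  3: VIOLATES
reach 3 via c·c — violates

Answer: INVARIANT VIOLATED at state 3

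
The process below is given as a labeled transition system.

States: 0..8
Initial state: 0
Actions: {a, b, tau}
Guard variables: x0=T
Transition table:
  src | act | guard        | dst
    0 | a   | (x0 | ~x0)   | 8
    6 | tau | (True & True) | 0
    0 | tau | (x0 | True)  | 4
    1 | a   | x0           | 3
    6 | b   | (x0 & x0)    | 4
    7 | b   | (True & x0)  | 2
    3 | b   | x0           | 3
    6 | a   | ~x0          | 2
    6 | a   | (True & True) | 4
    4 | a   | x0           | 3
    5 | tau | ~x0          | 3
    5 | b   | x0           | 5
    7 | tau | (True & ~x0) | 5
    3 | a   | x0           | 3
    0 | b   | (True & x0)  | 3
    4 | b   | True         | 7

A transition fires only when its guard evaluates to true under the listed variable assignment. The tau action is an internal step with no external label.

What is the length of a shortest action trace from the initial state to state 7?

Breadth-first toward 7:
  L0 = {0}
  L1 = {3,4,8}
  L2 = {7}
depth(7)=2, e.g. tau·b

Answer: 2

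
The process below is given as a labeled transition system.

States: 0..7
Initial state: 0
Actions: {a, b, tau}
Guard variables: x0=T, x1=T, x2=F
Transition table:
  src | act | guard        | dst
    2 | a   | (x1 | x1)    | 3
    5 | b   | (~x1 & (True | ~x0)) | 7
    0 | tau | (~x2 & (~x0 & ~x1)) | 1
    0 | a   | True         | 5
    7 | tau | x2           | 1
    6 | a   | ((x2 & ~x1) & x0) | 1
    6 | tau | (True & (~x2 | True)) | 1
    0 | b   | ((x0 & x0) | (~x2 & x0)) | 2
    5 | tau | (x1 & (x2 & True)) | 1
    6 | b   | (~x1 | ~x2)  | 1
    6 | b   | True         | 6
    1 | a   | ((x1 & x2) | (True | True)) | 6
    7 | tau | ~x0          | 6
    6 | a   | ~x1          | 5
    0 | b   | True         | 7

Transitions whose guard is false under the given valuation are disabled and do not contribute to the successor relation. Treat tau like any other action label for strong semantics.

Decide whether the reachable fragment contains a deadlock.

Reach set: {0,2,3,5,7}
  0: a→5  b→2  b→7  [deg 3]
  2: a→3  [deg 1]
  3: ∅  [deadlock]
  5: ∅  [deadlock]
  7: ∅  [deadlock]
trace reaching 3: b·a

Answer: DEADLOCK at state 3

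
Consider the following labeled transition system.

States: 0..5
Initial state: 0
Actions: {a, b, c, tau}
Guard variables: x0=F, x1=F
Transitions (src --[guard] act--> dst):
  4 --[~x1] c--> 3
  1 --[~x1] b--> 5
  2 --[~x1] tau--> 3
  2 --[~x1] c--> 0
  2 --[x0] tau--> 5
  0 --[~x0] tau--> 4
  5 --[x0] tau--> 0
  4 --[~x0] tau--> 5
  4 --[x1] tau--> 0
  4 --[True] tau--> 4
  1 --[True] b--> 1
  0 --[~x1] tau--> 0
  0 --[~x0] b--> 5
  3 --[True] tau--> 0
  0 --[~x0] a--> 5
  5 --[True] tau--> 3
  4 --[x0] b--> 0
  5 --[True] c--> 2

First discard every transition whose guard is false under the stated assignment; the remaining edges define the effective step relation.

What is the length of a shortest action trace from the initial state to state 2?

Breadth-first toward 2:
  depth 0: {0}
  depth 1: {4,5}
  depth 2: {2,3}
depth(2)=2, e.g. a·c

Answer: 2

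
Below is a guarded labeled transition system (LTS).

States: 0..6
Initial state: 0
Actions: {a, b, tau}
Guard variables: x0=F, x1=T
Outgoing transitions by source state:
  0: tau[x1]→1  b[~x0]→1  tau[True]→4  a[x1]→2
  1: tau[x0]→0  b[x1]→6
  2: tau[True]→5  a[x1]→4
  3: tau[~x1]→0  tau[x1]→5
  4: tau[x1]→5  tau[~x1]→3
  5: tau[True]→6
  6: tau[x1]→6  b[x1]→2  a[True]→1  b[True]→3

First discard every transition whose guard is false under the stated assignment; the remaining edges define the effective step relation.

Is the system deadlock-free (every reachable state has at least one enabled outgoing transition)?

Answer: DEADLOCK-FREE

Analysis:
Reach set: {0,1,2,3,4,5,6}
  0: a→2  b→1  tau→1  tau→4  [4 exit(s)]
  1: b→6  [1 exit(s)]
  2: a→4  tau→5  [2 exit(s)]
  3: tau→5  [1 exit(s)]
  4: tau→5  [1 exit(s)]
  5: tau→6  [1 exit(s)]
  6: a→1  b→2  b→3  tau→6  [4 exit(s)]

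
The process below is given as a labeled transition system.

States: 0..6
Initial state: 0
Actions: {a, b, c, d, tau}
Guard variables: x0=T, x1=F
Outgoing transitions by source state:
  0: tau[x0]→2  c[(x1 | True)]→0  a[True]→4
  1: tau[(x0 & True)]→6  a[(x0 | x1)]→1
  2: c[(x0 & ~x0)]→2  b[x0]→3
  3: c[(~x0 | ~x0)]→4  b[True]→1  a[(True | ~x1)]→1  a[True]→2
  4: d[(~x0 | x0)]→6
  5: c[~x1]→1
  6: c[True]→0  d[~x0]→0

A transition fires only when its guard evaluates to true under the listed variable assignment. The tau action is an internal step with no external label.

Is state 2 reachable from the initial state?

Answer: REACHABLE

Trace:
12 transition(s) survive guard evaluation.
L0 = {0}
L1 = {2,4}  cumulative {0,2,4}
L2 = {3,6}  cumulative {0,2,3,4,6}
L3 = {1}  cumulative {0,1,2,3,4,6}
Reachable = {0,1,2,3,4,6}
trace reaching 2: tau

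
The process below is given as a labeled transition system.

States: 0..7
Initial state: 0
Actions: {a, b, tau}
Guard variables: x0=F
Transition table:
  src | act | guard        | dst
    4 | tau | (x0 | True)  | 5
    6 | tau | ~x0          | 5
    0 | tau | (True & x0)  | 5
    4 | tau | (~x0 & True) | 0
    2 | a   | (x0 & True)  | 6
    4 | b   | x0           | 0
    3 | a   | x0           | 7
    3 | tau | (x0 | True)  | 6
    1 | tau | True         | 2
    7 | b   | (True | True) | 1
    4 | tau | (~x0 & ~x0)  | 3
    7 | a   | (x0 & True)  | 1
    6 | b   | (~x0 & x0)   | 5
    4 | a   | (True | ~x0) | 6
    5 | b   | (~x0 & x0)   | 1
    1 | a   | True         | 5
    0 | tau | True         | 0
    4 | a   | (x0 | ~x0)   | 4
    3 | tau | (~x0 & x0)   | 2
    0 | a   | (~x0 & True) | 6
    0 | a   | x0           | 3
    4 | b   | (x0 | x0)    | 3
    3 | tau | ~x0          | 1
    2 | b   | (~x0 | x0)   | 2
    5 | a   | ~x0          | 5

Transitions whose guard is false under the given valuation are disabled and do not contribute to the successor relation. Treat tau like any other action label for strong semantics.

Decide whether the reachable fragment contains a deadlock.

R = {0,5,6}
  0: a→6  tau→0  [2 exit(s)]
  5: a→5  [1 exit(s)]
  6: tau→5  [1 exit(s)]

Answer: DEADLOCK-FREE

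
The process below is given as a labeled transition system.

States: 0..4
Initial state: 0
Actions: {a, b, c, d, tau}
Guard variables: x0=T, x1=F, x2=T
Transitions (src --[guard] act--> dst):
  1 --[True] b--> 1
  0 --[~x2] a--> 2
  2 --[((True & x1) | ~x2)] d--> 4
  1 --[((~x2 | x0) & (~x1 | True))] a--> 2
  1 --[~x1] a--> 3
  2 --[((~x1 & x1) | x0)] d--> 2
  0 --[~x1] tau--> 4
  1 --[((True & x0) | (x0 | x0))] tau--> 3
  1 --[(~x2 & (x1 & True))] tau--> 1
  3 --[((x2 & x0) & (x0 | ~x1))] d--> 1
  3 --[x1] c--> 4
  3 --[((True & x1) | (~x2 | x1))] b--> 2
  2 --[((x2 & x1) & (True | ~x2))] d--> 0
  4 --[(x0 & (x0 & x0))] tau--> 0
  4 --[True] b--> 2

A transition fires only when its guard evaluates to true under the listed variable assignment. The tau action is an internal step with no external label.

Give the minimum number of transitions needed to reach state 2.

Breadth-first toward 2:
  depth 0: {0}
  depth 1: {4}
  depth 2: {2}
first hit 2 at d=2 via tau·b

Answer: 2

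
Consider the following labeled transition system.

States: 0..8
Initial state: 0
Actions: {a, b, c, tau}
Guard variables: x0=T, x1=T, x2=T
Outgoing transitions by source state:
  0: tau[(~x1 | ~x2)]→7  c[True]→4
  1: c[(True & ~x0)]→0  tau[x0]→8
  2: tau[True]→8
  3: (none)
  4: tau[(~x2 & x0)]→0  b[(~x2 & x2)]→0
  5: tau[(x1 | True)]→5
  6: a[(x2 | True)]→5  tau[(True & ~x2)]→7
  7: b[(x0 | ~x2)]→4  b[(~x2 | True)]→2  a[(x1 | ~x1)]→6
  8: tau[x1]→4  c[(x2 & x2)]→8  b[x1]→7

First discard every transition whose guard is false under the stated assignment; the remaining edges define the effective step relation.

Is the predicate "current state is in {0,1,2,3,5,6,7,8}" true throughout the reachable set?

Allowed set {0,1,2,3,5,6,7,8}
R = {0,4}
  0: ✓
  4: ✗ unsafe
witness against invariant: c → 4

Answer: INVARIANT VIOLATED at state 4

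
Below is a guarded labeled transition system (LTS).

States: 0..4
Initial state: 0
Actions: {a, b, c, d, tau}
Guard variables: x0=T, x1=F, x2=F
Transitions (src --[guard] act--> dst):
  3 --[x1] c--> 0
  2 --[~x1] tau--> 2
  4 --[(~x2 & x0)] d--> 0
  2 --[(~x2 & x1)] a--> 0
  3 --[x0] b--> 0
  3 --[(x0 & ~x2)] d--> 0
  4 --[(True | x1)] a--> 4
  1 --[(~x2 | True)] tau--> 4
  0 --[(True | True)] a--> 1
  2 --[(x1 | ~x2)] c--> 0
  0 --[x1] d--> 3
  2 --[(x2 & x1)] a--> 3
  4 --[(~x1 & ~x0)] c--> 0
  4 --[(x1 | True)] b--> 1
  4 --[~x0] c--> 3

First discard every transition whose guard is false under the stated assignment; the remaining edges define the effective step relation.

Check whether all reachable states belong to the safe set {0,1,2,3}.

Inv-set: {0,1,2,3}
Reach set: {0,1,4}
  0: ok
  1: ok
  4: outside
reach 4 via a·tau — violates

Answer: INVARIANT VIOLATED at state 4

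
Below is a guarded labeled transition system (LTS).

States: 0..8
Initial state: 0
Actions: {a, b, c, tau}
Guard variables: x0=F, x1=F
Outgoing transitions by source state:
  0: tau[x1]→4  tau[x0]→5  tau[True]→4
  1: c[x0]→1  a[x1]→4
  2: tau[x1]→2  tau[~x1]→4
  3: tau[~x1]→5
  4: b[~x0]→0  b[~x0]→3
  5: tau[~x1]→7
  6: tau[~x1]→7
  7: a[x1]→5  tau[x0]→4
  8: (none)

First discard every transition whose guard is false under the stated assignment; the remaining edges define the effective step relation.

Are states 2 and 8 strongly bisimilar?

Answer: NOT BISIMILAR

Trace:
Bisimulation quotient by refinement:
  P[0] = {{0,1,2,3,4,5,6,7,8}}
  P[1] = {{0,2,3,5,6},{1,7,8},{4}}
  P[2] = {{0,2},{1,7,8},{3},{4},{5,6}}
5 equivalence class(es) (converged in 3)
2∈{0,2}, 8∈{1,7,8}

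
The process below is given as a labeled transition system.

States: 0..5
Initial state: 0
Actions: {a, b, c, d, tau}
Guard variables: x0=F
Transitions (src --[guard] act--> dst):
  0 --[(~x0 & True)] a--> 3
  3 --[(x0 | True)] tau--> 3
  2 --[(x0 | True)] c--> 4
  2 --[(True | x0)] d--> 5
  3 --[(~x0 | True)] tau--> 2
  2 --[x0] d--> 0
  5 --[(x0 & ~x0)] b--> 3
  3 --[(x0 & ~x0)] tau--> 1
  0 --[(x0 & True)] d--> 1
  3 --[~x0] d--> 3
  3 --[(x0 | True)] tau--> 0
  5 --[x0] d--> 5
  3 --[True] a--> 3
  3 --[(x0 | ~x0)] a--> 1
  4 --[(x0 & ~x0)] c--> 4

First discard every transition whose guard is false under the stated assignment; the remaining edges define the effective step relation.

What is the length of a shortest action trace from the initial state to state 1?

BFS to 1:
  L0 = {0}
  L1 = {3}
  L2 = {1,2}
first hit 1 at d=2 via a·a

Answer: 2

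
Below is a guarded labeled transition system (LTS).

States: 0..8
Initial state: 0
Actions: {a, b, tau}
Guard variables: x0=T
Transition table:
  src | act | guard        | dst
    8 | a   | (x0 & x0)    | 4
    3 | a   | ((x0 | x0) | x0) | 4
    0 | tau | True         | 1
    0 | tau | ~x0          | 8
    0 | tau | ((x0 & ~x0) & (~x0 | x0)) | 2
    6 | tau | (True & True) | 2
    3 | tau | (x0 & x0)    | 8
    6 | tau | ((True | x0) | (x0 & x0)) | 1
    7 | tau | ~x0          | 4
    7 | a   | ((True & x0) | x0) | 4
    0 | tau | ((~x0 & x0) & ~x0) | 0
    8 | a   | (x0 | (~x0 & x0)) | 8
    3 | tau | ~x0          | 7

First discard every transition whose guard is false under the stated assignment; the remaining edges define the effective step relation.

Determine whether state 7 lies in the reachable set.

8 transition(s) survive guard evaluation.
L0 = {0}
L1 = {1}  now seen {0,1}
R = {0,1}

Answer: UNREACHABLE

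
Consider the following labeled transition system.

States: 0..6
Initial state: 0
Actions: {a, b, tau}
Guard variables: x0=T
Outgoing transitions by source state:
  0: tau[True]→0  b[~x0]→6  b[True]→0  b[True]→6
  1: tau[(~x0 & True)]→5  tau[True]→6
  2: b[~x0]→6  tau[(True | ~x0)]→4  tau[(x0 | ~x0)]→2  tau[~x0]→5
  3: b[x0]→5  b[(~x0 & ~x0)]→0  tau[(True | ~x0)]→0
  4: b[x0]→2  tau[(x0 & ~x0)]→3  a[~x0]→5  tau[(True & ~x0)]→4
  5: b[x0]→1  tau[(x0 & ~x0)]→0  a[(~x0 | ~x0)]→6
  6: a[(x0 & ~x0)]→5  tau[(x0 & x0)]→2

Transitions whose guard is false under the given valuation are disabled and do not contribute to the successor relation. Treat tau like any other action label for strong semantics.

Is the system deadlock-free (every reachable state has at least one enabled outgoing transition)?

Answer: DEADLOCK-FREE

Trace:
R = {0,2,4,6}
  0: b→0  b→6  tau→0  [3 exit(s)]
  2: tau→2  tau→4  [2 exit(s)]
  4: b→2  [1 exit(s)]
  6: tau→2  [1 exit(s)]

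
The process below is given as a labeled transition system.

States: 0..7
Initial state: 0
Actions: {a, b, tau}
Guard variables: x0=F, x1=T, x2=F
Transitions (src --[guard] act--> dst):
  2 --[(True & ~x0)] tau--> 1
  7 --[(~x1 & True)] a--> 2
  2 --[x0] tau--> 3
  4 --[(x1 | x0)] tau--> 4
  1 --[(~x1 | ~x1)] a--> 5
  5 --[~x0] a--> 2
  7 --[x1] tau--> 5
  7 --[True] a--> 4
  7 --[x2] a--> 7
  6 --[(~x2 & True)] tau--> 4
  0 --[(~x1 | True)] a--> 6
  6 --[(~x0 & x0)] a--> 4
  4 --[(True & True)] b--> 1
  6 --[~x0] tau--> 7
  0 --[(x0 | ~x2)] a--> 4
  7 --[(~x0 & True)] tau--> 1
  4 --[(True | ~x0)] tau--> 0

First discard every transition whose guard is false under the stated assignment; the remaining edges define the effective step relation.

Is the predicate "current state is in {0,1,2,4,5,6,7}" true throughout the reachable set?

Safe = {0,1,2,4,5,6,7}
R = {0,1,2,4,5,6,7}
  0: ✓
  1: ✓
  2: ✓
  4: ✓
  5: ✓
  6: ✓
  7: ✓

Answer: INVARIANT HOLDS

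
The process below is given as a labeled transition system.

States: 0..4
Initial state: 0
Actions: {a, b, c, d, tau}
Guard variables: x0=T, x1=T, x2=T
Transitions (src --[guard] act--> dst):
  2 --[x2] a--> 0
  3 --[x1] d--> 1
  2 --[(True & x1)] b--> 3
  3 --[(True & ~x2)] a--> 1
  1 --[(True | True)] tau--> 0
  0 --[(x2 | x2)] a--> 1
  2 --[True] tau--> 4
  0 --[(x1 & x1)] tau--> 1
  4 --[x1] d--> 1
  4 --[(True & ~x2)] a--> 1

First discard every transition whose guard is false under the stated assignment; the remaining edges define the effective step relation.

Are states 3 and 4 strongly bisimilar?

Answer: BISIMILAR

Trace:
Bisimulation quotient by refinement:
  P[0] = {{0,1,2,3,4}}
  P[1] = {{0},{1},{2},{3,4}}
stable after 2 split(s): 4 block(s)
[3]={3,4}  [4]={3,4}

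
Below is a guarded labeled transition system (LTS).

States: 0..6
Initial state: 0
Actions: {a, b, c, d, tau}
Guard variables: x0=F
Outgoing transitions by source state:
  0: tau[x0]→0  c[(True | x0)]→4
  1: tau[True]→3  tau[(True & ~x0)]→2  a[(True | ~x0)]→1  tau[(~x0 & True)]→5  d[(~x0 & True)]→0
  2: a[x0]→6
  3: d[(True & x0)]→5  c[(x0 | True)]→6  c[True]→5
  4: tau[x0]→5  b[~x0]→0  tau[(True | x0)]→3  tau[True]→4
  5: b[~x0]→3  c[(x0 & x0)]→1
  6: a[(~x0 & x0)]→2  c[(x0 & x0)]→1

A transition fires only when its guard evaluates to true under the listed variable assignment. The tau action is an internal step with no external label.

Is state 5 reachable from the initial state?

Answer: REACHABLE

Trace:
After dropping false guards: 12 live edges.
L0 = {0}
L1 = {4}  cumulative {0,4}
L2 = {3}  cumulative {0,3,4}
L3 = {5,6}  cumulative {0,3,4,5,6}
Reachable = {0,3,4,5,6}
Path to 5: c·tau·c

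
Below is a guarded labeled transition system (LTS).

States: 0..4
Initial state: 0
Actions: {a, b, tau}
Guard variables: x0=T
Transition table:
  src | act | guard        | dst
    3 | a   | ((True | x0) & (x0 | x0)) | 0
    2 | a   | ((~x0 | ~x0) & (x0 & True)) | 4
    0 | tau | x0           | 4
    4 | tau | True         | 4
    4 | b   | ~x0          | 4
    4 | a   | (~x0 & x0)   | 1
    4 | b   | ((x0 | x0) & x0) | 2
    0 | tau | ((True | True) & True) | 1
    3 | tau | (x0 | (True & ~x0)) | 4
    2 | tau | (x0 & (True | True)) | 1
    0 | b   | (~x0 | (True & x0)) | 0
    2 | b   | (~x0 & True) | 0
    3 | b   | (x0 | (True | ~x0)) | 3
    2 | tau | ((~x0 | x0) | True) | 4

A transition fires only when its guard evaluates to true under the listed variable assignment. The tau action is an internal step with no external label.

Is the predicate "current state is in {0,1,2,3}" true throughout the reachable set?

Safe = {0,1,2,3}
R = {0,1,2,4}
  0: safe
  1: safe
  2: safe
  4: outside
counterexample path to 4: tau

Answer: INVARIANT VIOLATED at state 4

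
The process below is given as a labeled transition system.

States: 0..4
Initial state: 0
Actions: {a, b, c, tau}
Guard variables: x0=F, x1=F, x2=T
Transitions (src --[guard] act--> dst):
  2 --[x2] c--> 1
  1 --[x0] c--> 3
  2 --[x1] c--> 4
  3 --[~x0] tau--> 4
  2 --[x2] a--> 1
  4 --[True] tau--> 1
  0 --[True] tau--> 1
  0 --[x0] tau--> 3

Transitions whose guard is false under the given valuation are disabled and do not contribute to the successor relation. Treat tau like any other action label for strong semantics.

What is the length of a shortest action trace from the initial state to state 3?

Answer: UNREACHABLE

Working:
Breadth-first toward 3:
  depth 0: {0}
  depth 1: {1}
3 never appears.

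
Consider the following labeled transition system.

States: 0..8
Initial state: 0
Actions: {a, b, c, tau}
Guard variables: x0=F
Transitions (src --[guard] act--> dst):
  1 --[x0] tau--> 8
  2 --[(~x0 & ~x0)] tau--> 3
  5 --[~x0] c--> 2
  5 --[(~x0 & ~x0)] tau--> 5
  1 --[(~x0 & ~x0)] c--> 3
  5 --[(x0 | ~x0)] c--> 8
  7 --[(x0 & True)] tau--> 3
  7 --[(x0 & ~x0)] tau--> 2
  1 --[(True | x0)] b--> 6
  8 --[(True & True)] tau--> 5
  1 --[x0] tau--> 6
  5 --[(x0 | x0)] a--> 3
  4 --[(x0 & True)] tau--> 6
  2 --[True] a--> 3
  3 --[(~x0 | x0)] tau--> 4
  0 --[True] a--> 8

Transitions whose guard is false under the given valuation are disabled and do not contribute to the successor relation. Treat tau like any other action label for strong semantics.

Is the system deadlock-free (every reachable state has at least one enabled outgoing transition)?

R = {0,2,3,4,5,8}
  0: a→8  [1 exit(s)]
  2: a→3  tau→3  [2 exit(s)]
  3: tau→4  [1 exit(s)]
  4: ∅  [no exit]
  5: c→2  c→8  tau→5  [3 exit(s)]
  8: tau→5  [1 exit(s)]
trace reaching 4: a·tau·c·tau·tau

Answer: DEADLOCK at state 4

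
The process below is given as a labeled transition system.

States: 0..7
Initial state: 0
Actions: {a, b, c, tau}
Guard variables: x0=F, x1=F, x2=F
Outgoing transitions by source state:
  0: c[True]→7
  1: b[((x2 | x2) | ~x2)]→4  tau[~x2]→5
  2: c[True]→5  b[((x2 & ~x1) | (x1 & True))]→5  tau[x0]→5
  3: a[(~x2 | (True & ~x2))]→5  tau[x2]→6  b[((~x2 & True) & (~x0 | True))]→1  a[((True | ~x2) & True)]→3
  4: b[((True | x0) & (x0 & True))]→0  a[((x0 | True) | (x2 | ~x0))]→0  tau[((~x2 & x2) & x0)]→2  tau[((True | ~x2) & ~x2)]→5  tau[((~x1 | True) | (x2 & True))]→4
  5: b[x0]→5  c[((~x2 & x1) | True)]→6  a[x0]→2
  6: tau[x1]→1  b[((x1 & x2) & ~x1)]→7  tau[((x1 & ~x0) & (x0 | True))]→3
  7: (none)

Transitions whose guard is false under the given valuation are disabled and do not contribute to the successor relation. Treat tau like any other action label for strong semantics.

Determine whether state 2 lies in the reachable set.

Answer: UNREACHABLE

Trace:
11 transition(s) survive guard evaluation.
depth 0: {0}
depth 1: {7}  now seen {0,7}
R = {0,7}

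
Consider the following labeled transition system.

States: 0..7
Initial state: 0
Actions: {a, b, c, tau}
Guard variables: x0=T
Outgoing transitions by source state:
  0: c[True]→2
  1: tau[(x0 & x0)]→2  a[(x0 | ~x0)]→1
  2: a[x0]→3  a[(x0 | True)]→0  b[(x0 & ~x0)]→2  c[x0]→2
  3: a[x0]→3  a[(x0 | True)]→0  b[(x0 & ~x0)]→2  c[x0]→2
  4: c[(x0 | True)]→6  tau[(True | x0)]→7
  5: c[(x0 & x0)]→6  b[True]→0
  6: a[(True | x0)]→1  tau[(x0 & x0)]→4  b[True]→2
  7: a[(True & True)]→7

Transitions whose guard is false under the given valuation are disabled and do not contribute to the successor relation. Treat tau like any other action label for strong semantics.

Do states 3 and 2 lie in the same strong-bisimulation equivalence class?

Answer: BISIMILAR

Trace:
Bisimulation quotient by refinement:
  π0 = {{0,1,2,3,4,5,6,7}}
  π1 = {{0},{1},{2,3},{4},{5},{6},{7}}
7 equivalence class(es) (converged in 2)
3∈{2,3}, 2∈{2,3}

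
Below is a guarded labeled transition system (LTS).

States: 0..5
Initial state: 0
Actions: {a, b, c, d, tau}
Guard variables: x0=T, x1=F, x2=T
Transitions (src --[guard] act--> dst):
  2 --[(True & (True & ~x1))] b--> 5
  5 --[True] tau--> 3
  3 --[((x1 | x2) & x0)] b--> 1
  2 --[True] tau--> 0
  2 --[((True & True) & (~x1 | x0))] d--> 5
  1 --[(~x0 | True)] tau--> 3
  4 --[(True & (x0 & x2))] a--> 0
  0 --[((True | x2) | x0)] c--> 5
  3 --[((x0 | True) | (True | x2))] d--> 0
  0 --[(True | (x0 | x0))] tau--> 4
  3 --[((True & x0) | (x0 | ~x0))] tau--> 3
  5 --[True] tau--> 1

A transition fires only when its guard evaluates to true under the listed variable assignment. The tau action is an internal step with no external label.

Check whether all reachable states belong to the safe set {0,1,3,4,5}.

Inv-set: {0,1,3,4,5}
R = {0,1,3,4,5}
  0: ok
  1: ok
  3: ok
  4: ok
  5: ok

Answer: INVARIANT HOLDS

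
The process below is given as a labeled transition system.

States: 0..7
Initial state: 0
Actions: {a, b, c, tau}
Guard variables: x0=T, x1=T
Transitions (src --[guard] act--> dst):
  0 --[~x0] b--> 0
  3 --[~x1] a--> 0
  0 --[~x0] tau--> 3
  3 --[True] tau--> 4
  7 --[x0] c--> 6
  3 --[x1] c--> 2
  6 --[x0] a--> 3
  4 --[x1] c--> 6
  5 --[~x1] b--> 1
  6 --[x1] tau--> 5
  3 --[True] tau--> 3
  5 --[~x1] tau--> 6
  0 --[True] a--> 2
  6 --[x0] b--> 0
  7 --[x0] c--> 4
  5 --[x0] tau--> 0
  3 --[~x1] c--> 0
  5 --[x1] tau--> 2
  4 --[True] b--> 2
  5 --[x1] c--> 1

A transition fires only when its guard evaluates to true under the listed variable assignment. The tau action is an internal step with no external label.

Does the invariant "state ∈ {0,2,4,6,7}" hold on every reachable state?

Safe = {0,2,4,6,7}
Reach set: {0,2}
  0: safe
  2: safe

Answer: INVARIANT HOLDS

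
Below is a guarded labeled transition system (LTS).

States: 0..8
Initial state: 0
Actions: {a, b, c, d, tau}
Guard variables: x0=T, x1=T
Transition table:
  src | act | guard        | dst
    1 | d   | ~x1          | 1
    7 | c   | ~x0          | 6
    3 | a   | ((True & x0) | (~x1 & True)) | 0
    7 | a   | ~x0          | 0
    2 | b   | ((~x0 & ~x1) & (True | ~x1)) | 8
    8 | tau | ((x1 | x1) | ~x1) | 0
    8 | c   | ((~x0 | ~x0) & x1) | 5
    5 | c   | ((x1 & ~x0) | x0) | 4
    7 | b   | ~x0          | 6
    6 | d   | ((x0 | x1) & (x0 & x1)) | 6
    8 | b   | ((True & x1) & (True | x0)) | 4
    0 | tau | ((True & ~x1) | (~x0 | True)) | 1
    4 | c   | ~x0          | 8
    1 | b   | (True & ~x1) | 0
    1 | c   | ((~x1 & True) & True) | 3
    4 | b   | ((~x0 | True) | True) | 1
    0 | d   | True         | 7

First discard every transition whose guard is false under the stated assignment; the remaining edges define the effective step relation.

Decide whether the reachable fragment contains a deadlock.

Answer: DEADLOCK at state 1

Working:
Reach set: {0,1,7}
  0: d→7  tau→1  [2 exit(s)]
  1: ∅  [no exit]
  7: ∅  [no exit]
trace reaching 1: tau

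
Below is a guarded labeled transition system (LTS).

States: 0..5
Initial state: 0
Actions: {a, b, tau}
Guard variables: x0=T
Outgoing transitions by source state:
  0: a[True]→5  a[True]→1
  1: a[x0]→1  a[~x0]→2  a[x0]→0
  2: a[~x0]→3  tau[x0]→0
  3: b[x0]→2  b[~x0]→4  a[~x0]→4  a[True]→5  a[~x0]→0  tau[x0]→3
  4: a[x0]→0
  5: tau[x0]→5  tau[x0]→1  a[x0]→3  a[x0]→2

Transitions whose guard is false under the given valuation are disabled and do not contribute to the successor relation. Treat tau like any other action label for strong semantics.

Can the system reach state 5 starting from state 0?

Answer: REACHABLE

Trace:
13 transition(s) survive guard evaluation.
depth 0: {0}
depth 1: {1,5}  total {0,1,5}
depth 2: {2,3}  total {0,1,2,3,5}
Reach set: {0,1,2,3,5}
trace reaching 5: a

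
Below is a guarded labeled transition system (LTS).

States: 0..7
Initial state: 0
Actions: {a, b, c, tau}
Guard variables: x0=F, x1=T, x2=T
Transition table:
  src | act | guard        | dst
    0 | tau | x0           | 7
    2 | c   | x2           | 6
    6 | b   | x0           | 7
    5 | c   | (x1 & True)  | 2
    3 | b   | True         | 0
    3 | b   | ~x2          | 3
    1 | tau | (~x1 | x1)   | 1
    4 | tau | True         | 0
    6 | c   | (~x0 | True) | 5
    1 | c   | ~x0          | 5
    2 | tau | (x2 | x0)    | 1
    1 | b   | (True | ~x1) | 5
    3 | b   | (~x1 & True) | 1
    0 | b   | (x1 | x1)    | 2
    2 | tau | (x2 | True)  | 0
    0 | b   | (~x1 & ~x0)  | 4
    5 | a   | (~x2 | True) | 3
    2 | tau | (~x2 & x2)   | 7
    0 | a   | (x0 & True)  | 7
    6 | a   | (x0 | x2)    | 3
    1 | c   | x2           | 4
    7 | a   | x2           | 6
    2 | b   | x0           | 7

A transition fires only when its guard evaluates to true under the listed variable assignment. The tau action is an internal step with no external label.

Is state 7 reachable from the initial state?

Answer: UNREACHABLE

Trace:
15 transition(s) survive guard evaluation.
Layer 0: {0}
Layer 1: {2}  now seen {0,2}
Layer 2: {1,6}  now seen {0,1,2,6}
Layer 3: {3,4,5}  now seen {0,1,2,3,4,5,6}
Reachable = {0,1,2,3,4,5,6}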